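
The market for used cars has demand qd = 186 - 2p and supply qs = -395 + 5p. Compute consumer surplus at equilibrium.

Equilibrium: 186 - 2p = -395 + 5p gives p* = 83, q* = 20.
Demand choke price (qd = 0): p = 93.
CS = ½(93 − 83)(20) = 100.

Consumer surplus = 100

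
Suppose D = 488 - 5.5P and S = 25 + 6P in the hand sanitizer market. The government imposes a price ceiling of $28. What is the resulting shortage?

Equilibrium price would be P* = 926/23, so the ceiling at 28 binds.
At P = 28: D = 488 − 5.5(28) = 334, S = 25 + 6(28) = 193.
Shortage = 334 − 193 = 141.

Shortage = 141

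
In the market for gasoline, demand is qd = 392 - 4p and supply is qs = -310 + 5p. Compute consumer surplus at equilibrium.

Equilibrium: 392 - 4p = -310 + 5p gives p* = 78, q* = 80.
Demand choke price (qd = 0): p = 98.
CS = ½(98 − 78)(80) = 800.

Consumer surplus = 800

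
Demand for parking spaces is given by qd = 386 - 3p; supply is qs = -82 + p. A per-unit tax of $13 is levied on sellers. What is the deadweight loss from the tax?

Pre-tax equilibrium: p* = 117, q* = 35.
Tax on sellers shifts supply to qs = -82 + 1(p − 13) = -95 + p.
386 - 3p = -95 + p gives buyer price pb = 120.25; sellers receive ps = 120.25 − 13 = 107.25.
New quantity: q = 386 − 3(120.25) = 25.25.
DWL = ½ × 13 × (35 − 25.25) = 63.375.

Deadweight loss = 63.375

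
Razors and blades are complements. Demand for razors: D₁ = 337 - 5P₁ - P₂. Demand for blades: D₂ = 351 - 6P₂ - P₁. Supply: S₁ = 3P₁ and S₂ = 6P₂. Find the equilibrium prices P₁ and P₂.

Market 1: 337 - 5P₁ - P₂ = 3P₁ → 8P₁ + P₂ = 337.
Market 2: 12P₂ + P₁ = 351.
Eliminating P₂: 12×(1) − 1×(2) gives 95P₁ = 3693, so P₁ = 3693/95.
Back-substitute into (2): P₂ = (351 − 1×3693/95) / 12 = 2471/95.

P₁ = 3693/95, P₂ = 2471/95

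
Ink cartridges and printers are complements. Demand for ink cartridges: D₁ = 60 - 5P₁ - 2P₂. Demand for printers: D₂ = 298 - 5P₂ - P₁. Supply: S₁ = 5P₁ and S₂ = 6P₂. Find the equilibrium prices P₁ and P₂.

P₁ = 16/27, P₂ = 730/27

Market 1: 60 - 5P₁ - 2P₂ = 5P₁ → 10P₁ + 2P₂ = 60.
Market 2: 11P₂ + P₁ = 298.
Eliminating P₂: 11×(1) − 2×(2) gives 108P₁ = 64, so P₁ = 16/27.
Back-substitute into (2): P₂ = (298 − 1×16/27) / 11 = 730/27.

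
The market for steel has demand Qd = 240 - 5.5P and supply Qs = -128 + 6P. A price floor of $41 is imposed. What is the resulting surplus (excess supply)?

Equilibrium price would be P* = 32, so the floor at 41 binds.
At P = 41: Qd = 14.5, Qs = 118.
Surplus = 118 − 14.5 = 103.5.

Surplus = 103.5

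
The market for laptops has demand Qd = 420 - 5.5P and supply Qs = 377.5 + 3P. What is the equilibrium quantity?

Q* = 392.5

Set Qd = Qs: 420 - 5.5P = 377.5 + 3P.
42.5 = 8.5P, so P* = 5.
Q* = 420 − 5.5(5) = 392.5.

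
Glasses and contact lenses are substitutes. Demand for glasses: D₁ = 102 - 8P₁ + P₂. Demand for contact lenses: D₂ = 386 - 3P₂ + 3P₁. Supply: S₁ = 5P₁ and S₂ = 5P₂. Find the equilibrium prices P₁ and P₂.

Market 1: 102 - 8P₁ + P₂ = 5P₁ → 13P₁ - P₂ = 102.
Market 2: 8P₂ - 3P₁ = 386.
Eliminating P₂: 8×(1) + 1×(2) gives 101P₁ = 1202, so P₁ = 1202/101.
Back-substitute into (2): P₂ = (386 + 3×1202/101) / 8 = 5324/101.

P₁ = 1202/101, P₂ = 5324/101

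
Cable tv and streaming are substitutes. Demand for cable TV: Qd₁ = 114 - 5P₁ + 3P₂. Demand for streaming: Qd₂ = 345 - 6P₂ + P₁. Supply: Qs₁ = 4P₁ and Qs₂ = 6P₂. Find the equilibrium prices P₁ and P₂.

Market 1: 114 - 5P₁ + 3P₂ = 4P₁ → 9P₁ - 3P₂ = 114.
Market 2: 12P₂ - P₁ = 345.
Eliminating P₂: 12×(1) + 3×(2) gives 105P₁ = 2403, so P₁ = 801/35.
Back-substitute into (2): P₂ = (345 + 1×801/35) / 12 = 1073/35.

P₁ = 801/35, P₂ = 1073/35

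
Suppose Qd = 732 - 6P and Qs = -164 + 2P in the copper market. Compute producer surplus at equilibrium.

Producer surplus = 900

Equilibrium: 732 - 6P = -164 + 2P gives P* = 112, Q* = 60.
Supply starts at P = 82 (where Qs = 0).
PS = ½(112 − 82)(60) = 900.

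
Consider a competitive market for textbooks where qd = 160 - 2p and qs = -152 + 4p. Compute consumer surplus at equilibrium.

Equilibrium: 160 - 2p = -152 + 4p gives p* = 52, q* = 56.
Demand choke price (qd = 0): p = 80.
CS = ½(80 − 52)(56) = 784.

Consumer surplus = 784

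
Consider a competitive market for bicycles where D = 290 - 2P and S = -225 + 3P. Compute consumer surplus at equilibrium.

Equilibrium: 290 - 2P = -225 + 3P gives P* = 103, Q* = 84.
Demand choke price (D = 0): P = 145.
CS = ½(145 − 103)(84) = 1764.

Consumer surplus = 1764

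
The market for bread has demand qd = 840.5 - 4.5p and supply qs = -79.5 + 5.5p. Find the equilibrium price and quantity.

Set qd = qs: 840.5 - 4.5p = -79.5 + 5.5p.
920 = 10p, so p* = 92.
q* = 840.5 − 4.5(92) = 426.5.

p* = 92, q* = 426.5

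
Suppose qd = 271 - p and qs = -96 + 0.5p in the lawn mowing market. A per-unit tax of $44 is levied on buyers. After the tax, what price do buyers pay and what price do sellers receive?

Pre-tax equilibrium: p* = 734/3, q* = 79/3.
Tax on buyers shifts demand to qd = 271 − 1(p + 44) = 227 - p.
227 - p = -96 + 0.5p gives seller price ps = 646/3; buyers pay pb = 646/3 + 44 = 778/3.
New quantity: q = 271 − 1(778/3) = 35/3.

Buyers pay 778/3, sellers receive 646/3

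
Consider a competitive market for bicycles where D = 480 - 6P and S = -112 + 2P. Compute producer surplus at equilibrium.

Equilibrium: 480 - 6P = -112 + 2P gives P* = 74, Q* = 36.
Supply starts at P = 56 (where S = 0).
PS = ½(74 − 56)(36) = 324.

Producer surplus = 324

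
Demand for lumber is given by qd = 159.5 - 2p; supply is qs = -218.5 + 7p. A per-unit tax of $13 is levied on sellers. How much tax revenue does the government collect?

Tax revenue = 12935/18

Pre-tax equilibrium: p* = 42, q* = 75.5.
Tax on sellers shifts supply to qs = -218.5 + 7(p − 13) = -309.5 + 7p.
159.5 - 2p = -309.5 + 7p gives buyer price pb = 469/9; sellers receive ps = 469/9 − 13 = 352/9.
New quantity: q = 159.5 − 2(469/9) = 995/18.
Revenue = 13 × 995/18 = 12935/18.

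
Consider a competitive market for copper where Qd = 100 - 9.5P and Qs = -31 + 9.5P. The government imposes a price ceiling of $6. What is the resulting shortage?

Equilibrium price would be P* = 131/19, so the ceiling at 6 binds.
At P = 6: Qd = 100 − 9.5(6) = 43, Qs = -31 + 9.5(6) = 26.
Shortage = 43 − 26 = 17.

Shortage = 17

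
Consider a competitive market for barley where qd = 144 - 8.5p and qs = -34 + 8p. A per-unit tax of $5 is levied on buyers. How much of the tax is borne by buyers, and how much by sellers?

Buyers bear 80/33, sellers bear 85/33

Pre-tax equilibrium: p* = 356/33, q* = 1726/33.
Tax on buyers shifts demand to qd = 144 − 8.5(p + 5) = 101.5 - 8.5p.
101.5 - 8.5p = -34 + 8p gives seller price ps = 271/33; buyers pay pb = 271/33 + 5 = 436/33.
New quantity: q = 144 − 8.5(436/33) = 1046/33.
Buyer burden = 436/33 − 356/33 = 80/33; seller burden = 356/33 − 271/33 = 85/33.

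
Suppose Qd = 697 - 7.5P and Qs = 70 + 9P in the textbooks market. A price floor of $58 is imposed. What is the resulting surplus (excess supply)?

Surplus = 330

Equilibrium price would be P* = 38, so the floor at 58 binds.
At P = 58: Qd = 262, Qs = 592.
Surplus = 592 − 262 = 330.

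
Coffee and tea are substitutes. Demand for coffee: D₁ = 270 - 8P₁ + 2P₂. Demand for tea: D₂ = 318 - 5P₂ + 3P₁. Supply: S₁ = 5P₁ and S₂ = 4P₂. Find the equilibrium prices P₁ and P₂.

Market 1: 270 - 8P₁ + 2P₂ = 5P₁ → 13P₁ - 2P₂ = 270.
Market 2: 9P₂ - 3P₁ = 318.
Eliminating P₂: 9×(1) + 2×(2) gives 111P₁ = 3066, so P₁ = 1022/37.
Back-substitute into (2): P₂ = (318 + 3×1022/37) / 9 = 1648/37.

P₁ = 1022/37, P₂ = 1648/37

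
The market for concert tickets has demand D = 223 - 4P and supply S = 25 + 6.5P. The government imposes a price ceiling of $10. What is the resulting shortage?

Shortage = 93

Equilibrium price would be P* = 132/7, so the ceiling at 10 binds.
At P = 10: D = 223 − 4(10) = 183, S = 25 + 6.5(10) = 90.
Shortage = 183 − 90 = 93.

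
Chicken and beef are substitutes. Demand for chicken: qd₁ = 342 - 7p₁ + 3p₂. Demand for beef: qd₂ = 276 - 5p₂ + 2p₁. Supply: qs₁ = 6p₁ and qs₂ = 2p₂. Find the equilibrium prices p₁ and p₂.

Market 1: 342 - 7p₁ + 3p₂ = 6p₁ → 13p₁ - 3p₂ = 342.
Market 2: 7p₂ - 2p₁ = 276.
Eliminating p₂: 7×(1) + 3×(2) gives 85p₁ = 3222, so p₁ = 3222/85.
Back-substitute into (2): p₂ = (276 + 2×3222/85) / 7 = 4272/85.

p₁ = 3222/85, p₂ = 4272/85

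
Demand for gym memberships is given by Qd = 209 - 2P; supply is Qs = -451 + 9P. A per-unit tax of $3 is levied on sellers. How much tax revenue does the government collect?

Tax revenue = 2775/11

Pre-tax equilibrium: P* = 60, Q* = 89.
Tax on sellers shifts supply to Qs = -451 + 9(P − 3) = -478 + 9P.
209 - 2P = -478 + 9P gives buyer price Pb = 687/11; sellers receive Ps = 687/11 − 3 = 654/11.
New quantity: Q = 209 − 2(687/11) = 925/11.
Revenue = 3 × 925/11 = 2775/11.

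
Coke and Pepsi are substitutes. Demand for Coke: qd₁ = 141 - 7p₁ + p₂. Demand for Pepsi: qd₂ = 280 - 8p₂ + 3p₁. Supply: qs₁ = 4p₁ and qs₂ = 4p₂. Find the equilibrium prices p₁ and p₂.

Market 1: 141 - 7p₁ + p₂ = 4p₁ → 11p₁ - p₂ = 141.
Market 2: 12p₂ - 3p₁ = 280.
Eliminating p₂: 12×(1) + 1×(2) gives 129p₁ = 1972, so p₁ = 1972/129.
Back-substitute into (2): p₂ = (280 + 3×1972/129) / 12 = 3503/129.

p₁ = 1972/129, p₂ = 3503/129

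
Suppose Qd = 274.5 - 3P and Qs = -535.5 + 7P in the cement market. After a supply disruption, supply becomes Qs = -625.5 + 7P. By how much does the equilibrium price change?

ΔP = 9

Original equilibrium: P* = 81, Q* = 31.5.
New equilibrium: 274.5 - 3P = -625.5 + 7P, so 900 = 10P and P' = 90; Q' = 274.5 − 3(90) = 4.5.
Change in price: 90 − 81 = 9.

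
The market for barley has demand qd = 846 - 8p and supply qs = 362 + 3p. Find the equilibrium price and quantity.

p* = 44, q* = 494

Set qd = qs: 846 - 8p = 362 + 3p.
484 = 11p, so p* = 44.
q* = 846 − 8(44) = 494.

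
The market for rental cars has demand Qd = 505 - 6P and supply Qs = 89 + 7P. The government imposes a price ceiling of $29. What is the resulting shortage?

Equilibrium price would be P* = 32, so the ceiling at 29 binds.
At P = 29: Qd = 505 − 6(29) = 331, Qs = 89 + 7(29) = 292.
Shortage = 331 − 292 = 39.

Shortage = 39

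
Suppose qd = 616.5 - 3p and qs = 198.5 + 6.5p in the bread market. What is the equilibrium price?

Set qd = qs: 616.5 - 3p = 198.5 + 6.5p.
418 = 9.5p, so p* = 44.
q* = 616.5 − 3(44) = 484.5.

p* = 44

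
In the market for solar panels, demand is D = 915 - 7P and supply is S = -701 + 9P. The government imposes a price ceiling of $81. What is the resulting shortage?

Equilibrium price would be P* = 101, so the ceiling at 81 binds.
At P = 81: D = 915 − 7(81) = 348, S = -701 + 9(81) = 28.
Shortage = 348 − 28 = 320.

Shortage = 320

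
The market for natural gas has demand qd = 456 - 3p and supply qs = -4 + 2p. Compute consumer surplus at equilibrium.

Consumer surplus = 5400

Equilibrium: 456 - 3p = -4 + 2p gives p* = 92, q* = 180.
Demand choke price (qd = 0): p = 152.
CS = ½(152 − 92)(180) = 5400.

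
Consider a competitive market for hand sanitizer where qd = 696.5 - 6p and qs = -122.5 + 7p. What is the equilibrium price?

p* = 63

Set qd = qs: 696.5 - 6p = -122.5 + 7p.
819 = 13p, so p* = 63.
q* = 696.5 − 6(63) = 318.5.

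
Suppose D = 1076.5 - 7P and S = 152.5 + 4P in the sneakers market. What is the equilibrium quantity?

Q* = 488.5

Set D = S: 1076.5 - 7P = 152.5 + 4P.
924 = 11P, so P* = 84.
Q* = 1076.5 − 7(84) = 488.5.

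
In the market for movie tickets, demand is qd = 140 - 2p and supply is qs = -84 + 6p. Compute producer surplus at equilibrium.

Equilibrium: 140 - 2p = -84 + 6p gives p* = 28, q* = 84.
Supply starts at p = 14 (where qs = 0).
PS = ½(28 − 14)(84) = 588.

Producer surplus = 588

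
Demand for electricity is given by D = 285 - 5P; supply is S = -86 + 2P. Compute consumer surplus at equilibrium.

Consumer surplus = 40

Equilibrium: 285 - 5P = -86 + 2P gives P* = 53, Q* = 20.
Demand choke price (D = 0): P = 57.
CS = ½(57 − 53)(20) = 40.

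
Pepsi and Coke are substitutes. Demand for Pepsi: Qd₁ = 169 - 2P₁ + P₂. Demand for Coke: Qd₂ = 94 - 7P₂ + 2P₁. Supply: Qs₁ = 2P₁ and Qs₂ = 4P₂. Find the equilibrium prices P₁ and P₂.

Market 1: 169 - 2P₁ + P₂ = 2P₁ → 4P₁ - P₂ = 169.
Market 2: 11P₂ - 2P₁ = 94.
Eliminating P₂: 11×(1) + 1×(2) gives 42P₁ = 1953, so P₁ = 46.5.
Back-substitute into (2): P₂ = (94 + 2×46.5) / 11 = 17.

P₁ = 46.5, P₂ = 17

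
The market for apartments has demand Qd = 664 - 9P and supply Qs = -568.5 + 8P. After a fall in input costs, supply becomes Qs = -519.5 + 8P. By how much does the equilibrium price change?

Original equilibrium: P* = 72.5, Q* = 11.5.
New equilibrium: 664 - 9P = -519.5 + 8P, so 1183.5 = 17P and P' = 2367/34; Q' = 664 − 9(2367/34) = 1273/34.
Change in price: 2367/34 − 72.5 = -49/17.

ΔP = -49/17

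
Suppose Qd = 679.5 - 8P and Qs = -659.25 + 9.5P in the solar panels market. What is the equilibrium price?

Set Qd = Qs: 679.5 - 8P = -659.25 + 9.5P.
1338.75 = 17.5P, so P* = 76.5.
Q* = 679.5 − 8(76.5) = 67.5.

P* = 76.5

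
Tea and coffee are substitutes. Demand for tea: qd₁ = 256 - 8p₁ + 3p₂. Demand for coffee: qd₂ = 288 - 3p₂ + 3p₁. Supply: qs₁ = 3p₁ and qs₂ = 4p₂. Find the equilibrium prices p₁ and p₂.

p₁ = 664/17, p₂ = 984/17

Market 1: 256 - 8p₁ + 3p₂ = 3p₁ → 11p₁ - 3p₂ = 256.
Market 2: 7p₂ - 3p₁ = 288.
Eliminating p₂: 7×(1) + 3×(2) gives 68p₁ = 2656, so p₁ = 664/17.
Back-substitute into (2): p₂ = (288 + 3×664/17) / 7 = 984/17.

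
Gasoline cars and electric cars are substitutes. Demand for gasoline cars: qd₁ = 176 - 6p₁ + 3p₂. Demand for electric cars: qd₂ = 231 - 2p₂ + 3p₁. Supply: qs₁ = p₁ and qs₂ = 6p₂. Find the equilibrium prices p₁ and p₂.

Market 1: 176 - 6p₁ + 3p₂ = p₁ → 7p₁ - 3p₂ = 176.
Market 2: 8p₂ - 3p₁ = 231.
Eliminating p₂: 8×(1) + 3×(2) gives 47p₁ = 2101, so p₁ = 2101/47.
Back-substitute into (2): p₂ = (231 + 3×2101/47) / 8 = 2145/47.

p₁ = 2101/47, p₂ = 2145/47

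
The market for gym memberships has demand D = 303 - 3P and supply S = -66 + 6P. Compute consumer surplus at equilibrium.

Equilibrium: 303 - 3P = -66 + 6P gives P* = 41, Q* = 180.
Demand choke price (D = 0): P = 101.
CS = ½(101 − 41)(180) = 5400.

Consumer surplus = 5400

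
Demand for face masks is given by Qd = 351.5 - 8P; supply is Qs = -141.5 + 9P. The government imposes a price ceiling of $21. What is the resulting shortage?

Shortage = 136

Equilibrium price would be P* = 29, so the ceiling at 21 binds.
At P = 21: Qd = 351.5 − 8(21) = 183.5, Qs = -141.5 + 9(21) = 47.5.
Shortage = 183.5 − 47.5 = 136.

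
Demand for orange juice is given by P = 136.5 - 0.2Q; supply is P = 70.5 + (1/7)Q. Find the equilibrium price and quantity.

P* = 98, Q* = 192.5

Set the two price expressions equal: 136.5 - 0.2Q = 70.5 + (1/7)Q.
66 = (12/35)Q, so Q* = 192.5.
P* = 136.5 − (0.2)(192.5) = 98.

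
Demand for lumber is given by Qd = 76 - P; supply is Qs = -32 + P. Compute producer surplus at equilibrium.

Equilibrium: 76 - P = -32 + P gives P* = 54, Q* = 22.
Supply starts at P = 32 (where Qs = 0).
PS = ½(54 − 32)(22) = 242.

Producer surplus = 242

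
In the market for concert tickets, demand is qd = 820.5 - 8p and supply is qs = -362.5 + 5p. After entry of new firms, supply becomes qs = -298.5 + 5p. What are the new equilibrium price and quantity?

p' = 1119/13, q' = 3429/26

Original equilibrium: p* = 91, q* = 92.5.
New equilibrium: 820.5 - 8p = -298.5 + 5p, so 1119 = 13p and p' = 1119/13; q' = 820.5 − 8(1119/13) = 3429/26.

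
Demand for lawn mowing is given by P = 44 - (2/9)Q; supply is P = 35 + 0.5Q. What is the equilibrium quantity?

Q* = 162/13

Set the two price expressions equal: 44 - (2/9)Q = 35 + 0.5Q.
9 = (13/18)Q, so Q* = 162/13.
P* = 44 − (2/9)(162/13) = 536/13.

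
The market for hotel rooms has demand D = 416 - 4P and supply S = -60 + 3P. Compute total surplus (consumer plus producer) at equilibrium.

Equilibrium: 416 - 4P = -60 + 3P gives P* = 68, Q* = 144.
Demand choke price: P = 104; supply starts at P = 20.
CS = ½(104 − 68)(144) = 2592; PS = ½(68 − 20)(144) = 3456.

Total surplus = 6048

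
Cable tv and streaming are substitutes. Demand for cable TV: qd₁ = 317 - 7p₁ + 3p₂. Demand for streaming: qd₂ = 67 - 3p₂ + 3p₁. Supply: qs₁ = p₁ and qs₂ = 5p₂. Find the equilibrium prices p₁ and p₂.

p₁ = 2737/55, p₂ = 1487/55

Market 1: 317 - 7p₁ + 3p₂ = p₁ → 8p₁ - 3p₂ = 317.
Market 2: 8p₂ - 3p₁ = 67.
Eliminating p₂: 8×(1) + 3×(2) gives 55p₁ = 2737, so p₁ = 2737/55.
Back-substitute into (2): p₂ = (67 + 3×2737/55) / 8 = 1487/55.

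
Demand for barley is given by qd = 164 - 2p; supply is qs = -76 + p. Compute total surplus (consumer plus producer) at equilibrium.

Total surplus = 12

Equilibrium: 164 - 2p = -76 + p gives p* = 80, q* = 4.
Demand choke price: p = 82; supply starts at p = 76.
CS = ½(82 − 80)(4) = 4; PS = ½(80 − 76)(4) = 8.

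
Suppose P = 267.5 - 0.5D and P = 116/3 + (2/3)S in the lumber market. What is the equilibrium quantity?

Set the two price expressions equal: 267.5 - 0.5Q = 116/3 + (2/3)Q.
1373/6 = (7/6)Q, so Q* = 1373/7.
P* = 267.5 − (0.5)(1373/7) = 1186/7.

Q* = 1373/7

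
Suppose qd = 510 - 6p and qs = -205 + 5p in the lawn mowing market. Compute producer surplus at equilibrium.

Producer surplus = 1440

Equilibrium: 510 - 6p = -205 + 5p gives p* = 65, q* = 120.
Supply starts at p = 41 (where qs = 0).
PS = ½(65 − 41)(120) = 1440.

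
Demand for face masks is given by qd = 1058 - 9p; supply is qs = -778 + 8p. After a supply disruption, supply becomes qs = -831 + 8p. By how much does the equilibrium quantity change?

Δq = -477/17

Original equilibrium: p* = 108, q* = 86.
New equilibrium: 1058 - 9p = -831 + 8p, so 1889 = 17p and p' = 1889/17; q' = 1058 − 9(1889/17) = 985/17.
Change in quantity: 985/17 − 86 = -477/17.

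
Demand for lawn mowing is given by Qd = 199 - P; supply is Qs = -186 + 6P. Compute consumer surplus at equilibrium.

Equilibrium: 199 - P = -186 + 6P gives P* = 55, Q* = 144.
Demand choke price (Qd = 0): P = 199.
CS = ½(199 − 55)(144) = 10368.

Consumer surplus = 10368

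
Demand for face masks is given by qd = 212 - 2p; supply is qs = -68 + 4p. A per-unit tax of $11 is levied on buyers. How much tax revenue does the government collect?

Pre-tax equilibrium: p* = 140/3, q* = 356/3.
Tax on buyers shifts demand to qd = 212 − 2(p + 11) = 190 - 2p.
190 - 2p = -68 + 4p gives seller price ps = 43; buyers pay pb = 43 + 11 = 54.
New quantity: q = 212 − 2(54) = 104.
Revenue = 11 × 104 = 1144.

Tax revenue = 1144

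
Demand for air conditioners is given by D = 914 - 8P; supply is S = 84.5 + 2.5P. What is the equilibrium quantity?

Q* = 282

Set D = S: 914 - 8P = 84.5 + 2.5P.
829.5 = 10.5P, so P* = 79.
Q* = 914 − 8(79) = 282.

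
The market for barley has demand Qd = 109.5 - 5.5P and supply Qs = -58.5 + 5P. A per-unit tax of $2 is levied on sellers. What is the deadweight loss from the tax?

Deadweight loss = 110/21

Pre-tax equilibrium: P* = 16, Q* = 21.5.
Tax on sellers shifts supply to Qs = -58.5 + 5(P − 2) = -68.5 + 5P.
109.5 - 5.5P = -68.5 + 5P gives buyer price Pb = 356/21; sellers receive Ps = 356/21 − 2 = 314/21.
New quantity: Q = 109.5 − 5.5(356/21) = 683/42.
DWL = ½ × 2 × (21.5 − 683/42) = 110/21.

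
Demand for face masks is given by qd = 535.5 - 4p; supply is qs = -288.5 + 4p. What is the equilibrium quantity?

Set qd = qs: 535.5 - 4p = -288.5 + 4p.
824 = 8p, so p* = 103.
q* = 535.5 − 4(103) = 123.5.

q* = 123.5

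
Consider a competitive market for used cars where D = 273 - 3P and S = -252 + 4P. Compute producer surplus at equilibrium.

Producer surplus = 288

Equilibrium: 273 - 3P = -252 + 4P gives P* = 75, Q* = 48.
Supply starts at P = 63 (where S = 0).
PS = ½(75 − 63)(48) = 288.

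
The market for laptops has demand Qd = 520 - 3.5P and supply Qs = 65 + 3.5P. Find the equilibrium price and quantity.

P* = 65, Q* = 292.5

Set Qd = Qs: 520 - 3.5P = 65 + 3.5P.
455 = 7P, so P* = 65.
Q* = 520 − 3.5(65) = 292.5.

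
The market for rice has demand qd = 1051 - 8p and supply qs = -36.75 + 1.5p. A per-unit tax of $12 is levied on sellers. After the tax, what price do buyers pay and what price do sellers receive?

Buyers pay 4423/38, sellers receive 3967/38

Pre-tax equilibrium: p* = 114.5, q* = 135.
Tax on sellers shifts supply to qs = -36.75 + 1.5(p − 12) = -54.75 + 1.5p.
1051 - 8p = -54.75 + 1.5p gives buyer price pb = 4423/38; sellers receive ps = 4423/38 − 12 = 3967/38.
New quantity: q = 1051 − 8(4423/38) = 2277/19.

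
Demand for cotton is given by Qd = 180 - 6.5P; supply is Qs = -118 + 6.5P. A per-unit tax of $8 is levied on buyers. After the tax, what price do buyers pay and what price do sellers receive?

Pre-tax equilibrium: P* = 298/13, Q* = 31.
Tax on buyers shifts demand to Qd = 180 − 6.5(P + 8) = 128 - 6.5P.
128 - 6.5P = -118 + 6.5P gives seller price Ps = 246/13; buyers pay Pb = 246/13 + 8 = 350/13.
New quantity: Q = 180 − 6.5(350/13) = 5.

Buyers pay 350/13, sellers receive 246/13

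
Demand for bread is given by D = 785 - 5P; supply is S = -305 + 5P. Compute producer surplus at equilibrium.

Equilibrium: 785 - 5P = -305 + 5P gives P* = 109, Q* = 240.
Supply starts at P = 61 (where S = 0).
PS = ½(109 − 61)(240) = 5760.

Producer surplus = 5760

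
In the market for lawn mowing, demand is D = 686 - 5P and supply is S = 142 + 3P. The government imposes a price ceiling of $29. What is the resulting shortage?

Shortage = 312

Equilibrium price would be P* = 68, so the ceiling at 29 binds.
At P = 29: D = 686 − 5(29) = 541, S = 142 + 3(29) = 229.
Shortage = 541 − 229 = 312.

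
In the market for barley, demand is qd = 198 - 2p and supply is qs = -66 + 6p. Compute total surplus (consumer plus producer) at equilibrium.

Total surplus = 5808

Equilibrium: 198 - 2p = -66 + 6p gives p* = 33, q* = 132.
Demand choke price: p = 99; supply starts at p = 11.
CS = ½(99 − 33)(132) = 4356; PS = ½(33 − 11)(132) = 1452.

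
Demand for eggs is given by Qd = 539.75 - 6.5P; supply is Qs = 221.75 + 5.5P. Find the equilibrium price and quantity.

Set Qd = Qs: 539.75 - 6.5P = 221.75 + 5.5P.
318 = 12P, so P* = 26.5.
Q* = 539.75 − 6.5(26.5) = 367.5.

P* = 26.5, Q* = 367.5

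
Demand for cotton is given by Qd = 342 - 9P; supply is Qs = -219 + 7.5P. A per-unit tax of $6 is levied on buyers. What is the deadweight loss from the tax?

Deadweight loss = 810/11

Pre-tax equilibrium: P* = 34, Q* = 36.
Tax on buyers shifts demand to Qd = 342 − 9(P + 6) = 288 - 9P.
288 - 9P = -219 + 7.5P gives seller price Ps = 338/11; buyers pay Pb = 338/11 + 6 = 404/11.
New quantity: Q = 342 − 9(404/11) = 126/11.
DWL = ½ × 6 × (36 − 126/11) = 810/11.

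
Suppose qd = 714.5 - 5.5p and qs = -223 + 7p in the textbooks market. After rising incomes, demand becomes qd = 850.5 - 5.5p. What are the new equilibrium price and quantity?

Original equilibrium: p* = 75, q* = 302.
New equilibrium: 850.5 - 5.5p = -223 + 7p, so 1073.5 = 12.5p and p' = 85.88; q' = 850.5 − 5.5(85.88) = 378.16.

p' = 85.88, q' = 378.16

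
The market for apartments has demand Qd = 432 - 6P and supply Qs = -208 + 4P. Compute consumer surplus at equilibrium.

Equilibrium: 432 - 6P = -208 + 4P gives P* = 64, Q* = 48.
Demand choke price (Qd = 0): P = 72.
CS = ½(72 − 64)(48) = 192.

Consumer surplus = 192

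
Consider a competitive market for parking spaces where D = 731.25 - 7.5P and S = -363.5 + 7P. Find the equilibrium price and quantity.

Set D = S: 731.25 - 7.5P = -363.5 + 7P.
1094.75 = 14.5P, so P* = 75.5.
Q* = 731.25 − 7.5(75.5) = 165.

P* = 75.5, Q* = 165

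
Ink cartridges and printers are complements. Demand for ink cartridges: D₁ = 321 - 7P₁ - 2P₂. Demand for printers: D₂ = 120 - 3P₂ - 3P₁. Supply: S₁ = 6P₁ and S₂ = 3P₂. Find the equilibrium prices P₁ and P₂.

Market 1: 321 - 7P₁ - 2P₂ = 6P₁ → 13P₁ + 2P₂ = 321.
Market 2: 6P₂ + 3P₁ = 120.
Eliminating P₂: 6×(1) − 2×(2) gives 72P₁ = 1686, so P₁ = 281/12.
Back-substitute into (2): P₂ = (120 − 3×281/12) / 6 = 199/24.

P₁ = 281/12, P₂ = 199/24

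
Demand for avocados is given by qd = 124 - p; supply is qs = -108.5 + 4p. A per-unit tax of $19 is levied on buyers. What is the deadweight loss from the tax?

Pre-tax equilibrium: p* = 46.5, q* = 77.5.
Tax on buyers shifts demand to qd = 124 − 1(p + 19) = 105 - p.
105 - p = -108.5 + 4p gives seller price ps = 42.7; buyers pay pb = 42.7 + 19 = 61.7.
New quantity: q = 124 − 1(61.7) = 62.3.
DWL = ½ × 19 × (77.5 − 62.3) = 144.4.

Deadweight loss = 144.4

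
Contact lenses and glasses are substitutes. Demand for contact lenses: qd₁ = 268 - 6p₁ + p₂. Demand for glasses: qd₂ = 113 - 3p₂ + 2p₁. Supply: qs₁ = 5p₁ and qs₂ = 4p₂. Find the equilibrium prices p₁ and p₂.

p₁ = 26.52, p₂ = 23.72

Market 1: 268 - 6p₁ + p₂ = 5p₁ → 11p₁ - p₂ = 268.
Market 2: 7p₂ - 2p₁ = 113.
Eliminating p₂: 7×(1) + 1×(2) gives 75p₁ = 1989, so p₁ = 26.52.
Back-substitute into (2): p₂ = (113 + 2×26.52) / 7 = 23.72.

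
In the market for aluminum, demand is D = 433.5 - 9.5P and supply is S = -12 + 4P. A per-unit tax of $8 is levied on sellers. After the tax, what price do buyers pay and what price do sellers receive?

Buyers pay 955/27, sellers receive 739/27

Pre-tax equilibrium: P* = 33, Q* = 120.
Tax on sellers shifts supply to S = -12 + 4(P − 8) = -44 + 4P.
433.5 - 9.5P = -44 + 4P gives buyer price Pb = 955/27; sellers receive Ps = 955/27 − 8 = 739/27.
New quantity: Q = 433.5 − 9.5(955/27) = 2632/27.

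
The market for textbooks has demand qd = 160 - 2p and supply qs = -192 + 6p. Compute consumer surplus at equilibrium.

Equilibrium: 160 - 2p = -192 + 6p gives p* = 44, q* = 72.
Demand choke price (qd = 0): p = 80.
CS = ½(80 − 44)(72) = 1296.

Consumer surplus = 1296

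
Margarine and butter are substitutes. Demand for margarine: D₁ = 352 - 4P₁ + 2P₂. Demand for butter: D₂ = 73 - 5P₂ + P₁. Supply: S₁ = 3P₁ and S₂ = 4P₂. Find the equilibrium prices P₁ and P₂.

Market 1: 352 - 4P₁ + 2P₂ = 3P₁ → 7P₁ - 2P₂ = 352.
Market 2: 9P₂ - P₁ = 73.
Eliminating P₂: 9×(1) + 2×(2) gives 61P₁ = 3314, so P₁ = 3314/61.
Back-substitute into (2): P₂ = (73 + 1×3314/61) / 9 = 863/61.

P₁ = 3314/61, P₂ = 863/61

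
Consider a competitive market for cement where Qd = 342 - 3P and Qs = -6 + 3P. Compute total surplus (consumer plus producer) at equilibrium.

Total surplus = 9408

Equilibrium: 342 - 3P = -6 + 3P gives P* = 58, Q* = 168.
Demand choke price: P = 114; supply starts at P = 2.
CS = ½(114 − 58)(168) = 4704; PS = ½(58 − 2)(168) = 4704.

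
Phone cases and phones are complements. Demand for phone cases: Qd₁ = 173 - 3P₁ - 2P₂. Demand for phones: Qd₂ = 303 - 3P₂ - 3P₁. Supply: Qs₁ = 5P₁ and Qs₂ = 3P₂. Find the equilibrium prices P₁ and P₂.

Market 1: 173 - 3P₁ - 2P₂ = 5P₁ → 8P₁ + 2P₂ = 173.
Market 2: 6P₂ + 3P₁ = 303.
Eliminating P₂: 6×(1) − 2×(2) gives 42P₁ = 432, so P₁ = 72/7.
Back-substitute into (2): P₂ = (303 − 3×72/7) / 6 = 635/14.

P₁ = 72/7, P₂ = 635/14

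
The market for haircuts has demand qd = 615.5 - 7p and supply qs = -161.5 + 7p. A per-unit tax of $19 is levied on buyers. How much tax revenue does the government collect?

Pre-tax equilibrium: p* = 55.5, q* = 227.
Tax on buyers shifts demand to qd = 615.5 − 7(p + 19) = 482.5 - 7p.
482.5 - 7p = -161.5 + 7p gives seller price ps = 46; buyers pay pb = 46 + 19 = 65.
New quantity: q = 615.5 − 7(65) = 160.5.
Revenue = 19 × 160.5 = 3049.5.

Tax revenue = 3049.5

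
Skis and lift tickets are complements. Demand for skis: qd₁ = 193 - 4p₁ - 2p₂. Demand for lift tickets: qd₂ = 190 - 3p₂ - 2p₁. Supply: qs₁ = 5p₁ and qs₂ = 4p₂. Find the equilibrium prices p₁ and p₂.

Market 1: 193 - 4p₁ - 2p₂ = 5p₁ → 9p₁ + 2p₂ = 193.
Market 2: 7p₂ + 2p₁ = 190.
Eliminating p₂: 7×(1) − 2×(2) gives 59p₁ = 971, so p₁ = 971/59.
Back-substitute into (2): p₂ = (190 − 2×971/59) / 7 = 1324/59.

p₁ = 971/59, p₂ = 1324/59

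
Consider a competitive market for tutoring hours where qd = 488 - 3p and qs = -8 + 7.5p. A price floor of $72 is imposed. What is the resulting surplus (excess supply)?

Surplus = 260

Equilibrium price would be p* = 992/21, so the floor at 72 binds.
At p = 72: qd = 272, qs = 532.
Surplus = 532 − 272 = 260.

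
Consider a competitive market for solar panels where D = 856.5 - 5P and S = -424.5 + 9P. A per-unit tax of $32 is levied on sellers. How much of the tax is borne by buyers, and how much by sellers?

Pre-tax equilibrium: P* = 91.5, Q* = 399.
Tax on sellers shifts supply to S = -424.5 + 9(P − 32) = -712.5 + 9P.
856.5 - 5P = -712.5 + 9P gives buyer price Pb = 1569/14; sellers receive Ps = 1569/14 − 32 = 1121/14.
New quantity: Q = 856.5 − 5(1569/14) = 2073/7.
Buyer burden = 1569/14 − 91.5 = 144/7; seller burden = 91.5 − 1121/14 = 80/7.

Buyers bear 144/7, sellers bear 80/7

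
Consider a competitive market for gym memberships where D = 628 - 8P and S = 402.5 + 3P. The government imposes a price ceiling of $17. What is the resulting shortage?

Shortage = 38.5

Equilibrium price would be P* = 20.5, so the ceiling at 17 binds.
At P = 17: D = 628 − 8(17) = 492, S = 402.5 + 3(17) = 453.5.
Shortage = 492 − 453.5 = 38.5.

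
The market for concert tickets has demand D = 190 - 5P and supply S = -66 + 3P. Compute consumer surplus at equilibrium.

Equilibrium: 190 - 5P = -66 + 3P gives P* = 32, Q* = 30.
Demand choke price (D = 0): P = 38.
CS = ½(38 − 32)(30) = 90.

Consumer surplus = 90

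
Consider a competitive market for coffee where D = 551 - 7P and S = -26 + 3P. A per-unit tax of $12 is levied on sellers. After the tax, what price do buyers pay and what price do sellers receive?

Buyers pay $61.3, sellers receive $49.3

Pre-tax equilibrium: P* = 57.7, Q* = 147.1.
Tax on sellers shifts supply to S = -26 + 3(P − 12) = -62 + 3P.
551 - 7P = -62 + 3P gives buyer price Pb = 61.3; sellers receive Ps = 61.3 − 12 = 49.3.
New quantity: Q = 551 − 7(61.3) = 121.9.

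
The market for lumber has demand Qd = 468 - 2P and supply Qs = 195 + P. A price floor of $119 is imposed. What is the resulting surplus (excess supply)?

Surplus = 84

Equilibrium price would be P* = 91, so the floor at 119 binds.
At P = 119: Qd = 230, Qs = 314.
Surplus = 314 − 230 = 84.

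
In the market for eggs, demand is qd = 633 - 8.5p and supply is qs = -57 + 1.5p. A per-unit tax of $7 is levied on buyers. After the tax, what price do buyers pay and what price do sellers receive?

Buyers pay $70.05, sellers receive $63.05

Pre-tax equilibrium: p* = 69, q* = 46.5.
Tax on buyers shifts demand to qd = 633 − 8.5(p + 7) = 573.5 - 8.5p.
573.5 - 8.5p = -57 + 1.5p gives seller price ps = 63.05; buyers pay pb = 63.05 + 7 = 70.05.
New quantity: q = 633 − 8.5(70.05) = 37.575.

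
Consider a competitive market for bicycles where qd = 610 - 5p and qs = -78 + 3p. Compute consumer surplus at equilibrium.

Consumer surplus = 3240

Equilibrium: 610 - 5p = -78 + 3p gives p* = 86, q* = 180.
Demand choke price (qd = 0): p = 122.
CS = ½(122 − 86)(180) = 3240.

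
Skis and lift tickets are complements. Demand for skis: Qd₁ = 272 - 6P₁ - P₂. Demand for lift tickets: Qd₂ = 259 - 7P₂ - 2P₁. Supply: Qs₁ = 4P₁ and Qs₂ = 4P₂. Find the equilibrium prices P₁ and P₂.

Market 1: 272 - 6P₁ - P₂ = 4P₁ → 10P₁ + P₂ = 272.
Market 2: 11P₂ + 2P₁ = 259.
Eliminating P₂: 11×(1) − 1×(2) gives 108P₁ = 2733, so P₁ = 911/36.
Back-substitute into (2): P₂ = (259 − 2×911/36) / 11 = 341/18.

P₁ = 911/36, P₂ = 341/18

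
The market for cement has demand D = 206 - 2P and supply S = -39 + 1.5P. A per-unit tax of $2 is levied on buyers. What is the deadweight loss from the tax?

Pre-tax equilibrium: P* = 70, Q* = 66.
Tax on buyers shifts demand to D = 206 − 2(P + 2) = 202 - 2P.
202 - 2P = -39 + 1.5P gives seller price Ps = 482/7; buyers pay Pb = 482/7 + 2 = 496/7.
New quantity: Q = 206 − 2(496/7) = 450/7.
DWL = ½ × 2 × (66 − 450/7) = 12/7.

Deadweight loss = 12/7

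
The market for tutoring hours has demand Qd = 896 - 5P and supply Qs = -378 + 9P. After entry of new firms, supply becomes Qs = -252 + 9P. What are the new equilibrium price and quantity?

P' = 82, Q' = 486

Original equilibrium: P* = 91, Q* = 441.
New equilibrium: 896 - 5P = -252 + 9P, so 1148 = 14P and P' = 82; Q' = 896 − 5(82) = 486.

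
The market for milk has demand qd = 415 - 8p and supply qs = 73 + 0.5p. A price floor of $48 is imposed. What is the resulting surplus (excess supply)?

Surplus = 66

Equilibrium price would be p* = 684/17, so the floor at 48 binds.
At p = 48: qd = 31, qs = 97.
Surplus = 97 − 31 = 66.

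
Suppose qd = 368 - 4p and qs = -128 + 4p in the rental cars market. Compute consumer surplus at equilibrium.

Consumer surplus = 1800

Equilibrium: 368 - 4p = -128 + 4p gives p* = 62, q* = 120.
Demand choke price (qd = 0): p = 92.
CS = ½(92 − 62)(120) = 1800.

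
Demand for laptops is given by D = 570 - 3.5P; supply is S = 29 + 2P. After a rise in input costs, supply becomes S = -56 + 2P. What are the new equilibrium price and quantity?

P' = 1252/11, Q' = 1888/11

Original equilibrium: P* = 1082/11, Q* = 2483/11.
New equilibrium: 570 - 3.5P = -56 + 2P, so 626 = 5.5P and P' = 1252/11; Q' = 570 − 3.5(1252/11) = 1888/11.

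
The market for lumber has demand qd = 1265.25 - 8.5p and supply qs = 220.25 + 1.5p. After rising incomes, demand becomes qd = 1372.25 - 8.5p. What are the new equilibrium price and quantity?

Original equilibrium: p* = 104.5, q* = 377.
New equilibrium: 1372.25 - 8.5p = 220.25 + 1.5p, so 1152 = 10p and p' = 115.2; q' = 1372.25 − 8.5(115.2) = 393.05.

p' = 115.2, q' = 393.05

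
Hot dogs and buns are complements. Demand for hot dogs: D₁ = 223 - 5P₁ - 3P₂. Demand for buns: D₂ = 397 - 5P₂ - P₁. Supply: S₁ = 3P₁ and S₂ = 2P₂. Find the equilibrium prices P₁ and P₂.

P₁ = 370/53, P₂ = 2953/53

Market 1: 223 - 5P₁ - 3P₂ = 3P₁ → 8P₁ + 3P₂ = 223.
Market 2: 7P₂ + P₁ = 397.
Eliminating P₂: 7×(1) − 3×(2) gives 53P₁ = 370, so P₁ = 370/53.
Back-substitute into (2): P₂ = (397 − 1×370/53) / 7 = 2953/53.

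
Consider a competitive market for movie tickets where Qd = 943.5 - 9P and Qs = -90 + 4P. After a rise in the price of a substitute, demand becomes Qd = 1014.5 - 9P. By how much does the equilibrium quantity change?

Original equilibrium: P* = 79.5, Q* = 228.
New equilibrium: 1014.5 - 9P = -90 + 4P, so 1104.5 = 13P and P' = 2209/26; Q' = 1014.5 − 9(2209/26) = 3248/13.
Change in quantity: 3248/13 − 228 = 284/13.

ΔQ = 284/13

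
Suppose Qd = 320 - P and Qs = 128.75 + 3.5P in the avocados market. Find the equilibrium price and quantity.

Set Qd = Qs: 320 - P = 128.75 + 3.5P.
191.25 = 4.5P, so P* = 42.5.
Q* = 320 − 1(42.5) = 277.5.

P* = 42.5, Q* = 277.5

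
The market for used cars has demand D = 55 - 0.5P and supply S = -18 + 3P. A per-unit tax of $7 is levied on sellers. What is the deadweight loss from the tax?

Pre-tax equilibrium: P* = 146/7, Q* = 312/7.
Tax on sellers shifts supply to S = -18 + 3(P − 7) = -39 + 3P.
55 - 0.5P = -39 + 3P gives buyer price Pb = 188/7; sellers receive Ps = 188/7 − 7 = 139/7.
New quantity: Q = 55 − 0.5(188/7) = 291/7.
DWL = ½ × 7 × (312/7 − 291/7) = 10.5.

Deadweight loss = 10.5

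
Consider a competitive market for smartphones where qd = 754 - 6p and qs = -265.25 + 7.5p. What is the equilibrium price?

Set qd = qs: 754 - 6p = -265.25 + 7.5p.
1019.25 = 13.5p, so p* = 75.5.
q* = 754 − 6(75.5) = 301.

p* = 75.5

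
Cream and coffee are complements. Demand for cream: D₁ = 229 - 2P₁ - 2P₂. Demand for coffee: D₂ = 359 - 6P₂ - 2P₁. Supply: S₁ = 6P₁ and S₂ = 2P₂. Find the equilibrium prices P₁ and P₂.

Market 1: 229 - 2P₁ - 2P₂ = 6P₁ → 8P₁ + 2P₂ = 229.
Market 2: 8P₂ + 2P₁ = 359.
Eliminating P₂: 8×(1) − 2×(2) gives 60P₁ = 1114, so P₁ = 557/30.
Back-substitute into (2): P₂ = (359 − 2×557/30) / 8 = 1207/30.

P₁ = 557/30, P₂ = 1207/30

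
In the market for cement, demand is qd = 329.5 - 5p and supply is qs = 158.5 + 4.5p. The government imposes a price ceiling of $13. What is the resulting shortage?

Shortage = 47.5

Equilibrium price would be p* = 18, so the ceiling at 13 binds.
At p = 13: qd = 329.5 − 5(13) = 264.5, qs = 158.5 + 4.5(13) = 217.
Shortage = 264.5 − 217 = 47.5.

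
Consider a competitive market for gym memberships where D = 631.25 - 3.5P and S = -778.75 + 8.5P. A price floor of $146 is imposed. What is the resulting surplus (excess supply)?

Surplus = 342

Equilibrium price would be P* = 117.5, so the floor at 146 binds.
At P = 146: D = 120.25, S = 462.25.
Surplus = 462.25 − 120.25 = 342.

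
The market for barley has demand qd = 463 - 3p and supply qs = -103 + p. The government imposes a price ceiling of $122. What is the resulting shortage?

Shortage = 78

Equilibrium price would be p* = 141.5, so the ceiling at 122 binds.
At p = 122: qd = 463 − 3(122) = 97, qs = -103 + 1(122) = 19.
Shortage = 97 − 19 = 78.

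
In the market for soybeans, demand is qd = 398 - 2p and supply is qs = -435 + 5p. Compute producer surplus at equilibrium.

Producer surplus = 2560

Equilibrium: 398 - 2p = -435 + 5p gives p* = 119, q* = 160.
Supply starts at p = 87 (where qs = 0).
PS = ½(119 − 87)(160) = 2560.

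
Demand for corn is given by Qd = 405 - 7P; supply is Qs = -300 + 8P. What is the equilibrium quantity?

Set Qd = Qs: 405 - 7P = -300 + 8P.
705 = 15P, so P* = 47.
Q* = 405 − 7(47) = 76.

Q* = 76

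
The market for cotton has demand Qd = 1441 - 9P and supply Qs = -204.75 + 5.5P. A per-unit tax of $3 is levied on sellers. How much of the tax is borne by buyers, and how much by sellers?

Pre-tax equilibrium: P* = 113.5, Q* = 419.5.
Tax on sellers shifts supply to Qs = -204.75 + 5.5(P − 3) = -221.25 + 5.5P.
1441 - 9P = -221.25 + 5.5P gives buyer price Pb = 6649/58; sellers receive Ps = 6649/58 − 3 = 6475/58.
New quantity: Q = 1441 − 9(6649/58) = 23737/58.
Buyer burden = 6649/58 − 113.5 = 33/29; seller burden = 113.5 − 6475/58 = 54/29.

Buyers bear 33/29, sellers bear 54/29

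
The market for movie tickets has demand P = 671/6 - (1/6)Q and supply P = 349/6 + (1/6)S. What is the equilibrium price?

P* = 85

Set the two price expressions equal: 671/6 - (1/6)Q = 349/6 + (1/6)Q.
161/3 = (1/3)Q, so Q* = 161.
P* = 671/6 − (1/6)(161) = 85.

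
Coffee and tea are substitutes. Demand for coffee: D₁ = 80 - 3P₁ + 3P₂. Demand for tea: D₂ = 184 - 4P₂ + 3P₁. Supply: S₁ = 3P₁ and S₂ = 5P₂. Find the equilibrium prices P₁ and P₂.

Market 1: 80 - 3P₁ + 3P₂ = 3P₁ → 6P₁ - 3P₂ = 80.
Market 2: 9P₂ - 3P₁ = 184.
Eliminating P₂: 9×(1) + 3×(2) gives 45P₁ = 1272, so P₁ = 424/15.
Back-substitute into (2): P₂ = (184 + 3×424/15) / 9 = 448/15.

P₁ = 424/15, P₂ = 448/15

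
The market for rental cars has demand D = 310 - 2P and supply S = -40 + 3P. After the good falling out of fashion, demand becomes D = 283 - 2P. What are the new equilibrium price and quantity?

Original equilibrium: P* = 70, Q* = 170.
New equilibrium: 283 - 2P = -40 + 3P, so 323 = 5P and P' = 64.6; Q' = 283 − 2(64.6) = 153.8.

P' = 64.6, Q' = 153.8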